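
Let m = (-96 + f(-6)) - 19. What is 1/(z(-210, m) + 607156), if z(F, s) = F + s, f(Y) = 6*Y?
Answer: 1/606795 ≈ 1.6480e-6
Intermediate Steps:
m = -151 (m = (-96 + 6*(-6)) - 19 = (-96 - 36) - 19 = -132 - 19 = -151)
1/(z(-210, m) + 607156) = 1/((-210 - 151) + 607156) = 1/(-361 + 607156) = 1/606795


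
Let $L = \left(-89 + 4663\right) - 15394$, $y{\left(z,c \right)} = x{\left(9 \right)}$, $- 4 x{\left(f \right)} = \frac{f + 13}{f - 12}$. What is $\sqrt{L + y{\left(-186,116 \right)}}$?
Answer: $\frac{i \sqrt{389454}}{6} \approx 104.01 i$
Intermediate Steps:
$x{\left(f \right)} = - \frac{13 + f}{4 \left(-12 + f\right)}$ ($x{\left(f \right)} = - \frac{\left(f + 13\right) \frac{1}{f - 12}}{4} = - \frac{\left(13 + f\right) \frac{1}{-12 + f}}{4} = - \frac{\frac{1}{-12 + f} \left(13 + f\right)}{4} = - \frac{13 + f}{4 \left(-12 + f\right)}$)
$y{\left(z,c \right)} = \frac{11}{6}$ ($y{\left(z,c \right)} = \frac{-13 - 9}{4 \left(-12 + 9\right)} = \frac{-13 - 9}{4 \left(-3\right)} = \frac{1}{4} \left(- \frac{1}{3}\right) \left(-22\right) = \frac{11}{6}$)
$L = -10820$ ($L = 4574 - 15394 = -10820$)
$\sqrt{L + y{\left(-186,116 \right)}} = \sqrt{-10820 + \frac{11}{6}} = \sqrt{- \frac{64909}{6}} = \frac{i \sqrt{389454}}{6}$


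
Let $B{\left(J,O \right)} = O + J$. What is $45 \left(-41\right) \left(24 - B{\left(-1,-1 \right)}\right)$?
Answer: $-47970$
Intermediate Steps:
$B{\left(J,O \right)} = J + O$
$45 \left(-41\right) \left(24 - B{\left(-1,-1 \right)}\right) = 45 \left(-41\right) \left(24 - \left(-1 - 1\right)\right) = - 1845 \left(24 - -2\right) = - 1845 \left(24 + 2\right) = \left(-1845\right) 26 = -47970$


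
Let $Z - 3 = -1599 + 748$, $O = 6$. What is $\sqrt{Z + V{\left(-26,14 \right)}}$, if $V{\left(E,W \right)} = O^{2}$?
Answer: $2 i \sqrt{203} \approx 28.496 i$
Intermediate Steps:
$V{\left(E,W \right)} = 36$ ($V{\left(E,W \right)} = 6^{2} = 36$)
$Z = -848$ ($Z = 3 + \left(-1599 + 748\right) = 3 - 851 = -848$)
$\sqrt{Z + V{\left(-26,14 \right)}} = \sqrt{-848 + 36} = \sqrt{-812} = 2 i \sqrt{203}$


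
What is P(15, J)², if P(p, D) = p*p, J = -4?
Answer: 50625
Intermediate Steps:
P(p, D) = p²
P(15, J)² = (15²)² = 225² = 50625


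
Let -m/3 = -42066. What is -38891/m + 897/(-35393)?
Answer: -1489668769/4466525814 ≈ -0.33352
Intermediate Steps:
m = 126198 (m = -3*(-42066) = 126198)
-38891/m + 897/(-35393) = -38891/126198 + 897/(-35393) = -38891*1/126198 + 897*(-1/35393) = -38891/126198 - 897/35393 = -1489668769/4466525814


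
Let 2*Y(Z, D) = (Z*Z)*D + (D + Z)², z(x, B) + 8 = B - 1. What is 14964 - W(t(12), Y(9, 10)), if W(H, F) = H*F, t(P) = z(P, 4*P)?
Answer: -15741/2 ≈ -7870.5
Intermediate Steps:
z(x, B) = -9 + B (z(x, B) = -8 + (B - 1) = -8 + (-1 + B) = -9 + B)
t(P) = -9 + 4*P
Y(Z, D) = (D + Z)²/2 + D*Z²/2 (Y(Z, D) = ((Z*Z)*D + (D + Z)²)/2 = (Z²*D + (D + Z)²)/2 = (D*Z² + (D + Z)²)/2 = ((D + Z)² + D*Z²)/2 = (D + Z)²/2 + D*Z²/2)
W(H, F) = F*H
14964 - W(t(12), Y(9, 10)) = 14964 - ((10 + 9)²/2 + (½)*10*9²)*(-9 + 4*12) = 14964 - ((½)*19² + (½)*10*81)*(-9 + 48) = 14964 - ((½)*361 + 405)*39 = 14964 - (361/2 + 405)*39 = 14964 - 1171*39/2 = 14964 - 1*45669/2 = 14964 - 45669/2 = -15741/2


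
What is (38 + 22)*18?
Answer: 1080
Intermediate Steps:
(38 + 22)*18 = 60*18 = 1080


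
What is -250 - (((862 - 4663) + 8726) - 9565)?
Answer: 4390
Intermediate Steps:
-250 - (((862 - 4663) + 8726) - 9565) = -250 - ((-3801 + 8726) - 9565) = -250 - (4925 - 9565) = -250 - 1*(-4640) = -250 + 4640 = 4390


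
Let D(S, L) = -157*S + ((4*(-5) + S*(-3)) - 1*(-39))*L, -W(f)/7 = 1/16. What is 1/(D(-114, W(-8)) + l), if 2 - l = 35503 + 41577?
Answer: -16/949407 ≈ -1.6853e-5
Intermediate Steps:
W(f) = -7/16
l = -77078 (l = 2 - (35503 + 41577) = 2 - 1*77080 = 2 - 77080 = -77078)
D(S, L) = -157*S + L*(19 - 3*S) (D(S, L) = -157*S + ((-20 - 3*S) + 39)*L = -157*S + (19 - 3*S)*L = -157*S + L*(19 - 3*S))
1/(D(-114, W(-8)) + l) = 1/((-157*(-114) + 19*(-7/16) - 3*(-7/16)*(-114)) - 77078) = 1/((17898 - 133/16 - 1197/8) - 77078) = 1/(283841/16 - 77078) = 1/(-949407/16) = -16/949407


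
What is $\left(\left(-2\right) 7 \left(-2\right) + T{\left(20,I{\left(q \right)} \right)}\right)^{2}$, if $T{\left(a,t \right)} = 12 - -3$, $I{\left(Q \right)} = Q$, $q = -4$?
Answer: $1849$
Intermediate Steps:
$T{\left(a,t \right)} = 15$ ($T{\left(a,t \right)} = 12 + 3 = 15$)
$\left(\left(-2\right) 7 \left(-2\right) + T{\left(20,I{\left(q \right)} \right)}\right)^{2} = \left(\left(-2\right) 7 \left(-2\right) + 15\right)^{2} = \left(\left(-14\right) \left(-2\right) + 15\right)^{2} = \left(28 + 15\right)^{2} = 43^{2} = 1849$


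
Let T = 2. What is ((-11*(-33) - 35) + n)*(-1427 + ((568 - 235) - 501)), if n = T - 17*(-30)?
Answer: -1339800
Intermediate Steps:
n = 512 (n = 2 - 17*(-30) = 2 + 510 = 512)
((-11*(-33) - 35) + n)*(-1427 + ((568 - 235) - 501)) = ((-11*(-33) - 35) + 512)*(-1427 + ((568 - 235) - 501)) = ((363 - 35) + 512)*(-1427 + (333 - 501)) = (328 + 512)*(-1427 - 168) = 840*(-1595) = -1339800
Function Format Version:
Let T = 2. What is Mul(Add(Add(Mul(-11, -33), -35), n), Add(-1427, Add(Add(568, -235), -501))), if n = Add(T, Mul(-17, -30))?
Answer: -1339800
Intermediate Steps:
n = 512 (n = Add(2, Mul(-17, -30)) = Add(2, 510) = 512)
Mul(Add(Add(Mul(-11, -33), -35), n), Add(-1427, Add(Add(568, -235), -501))) = Mul(Add(Add(Mul(-11, -33), -35), 512), Add(-1427, Add(Add(568, -235), -501))) = Mul(Add(Add(363, -35), 512), Add(-1427, Add(333, -501))) = Mul(Add(328, 512), Add(-1427, -168)) = Mul(840, -1595) = -1339800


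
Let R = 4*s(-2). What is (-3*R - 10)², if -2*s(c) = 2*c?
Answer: 1156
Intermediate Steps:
s(c) = -c
R = 8 (R = 4*(-1*(-2)) = 4*2 = 8)
(-3*R - 10)² = (-3*8 - 10)² = (-24 - 10)² = (-34)² = 1156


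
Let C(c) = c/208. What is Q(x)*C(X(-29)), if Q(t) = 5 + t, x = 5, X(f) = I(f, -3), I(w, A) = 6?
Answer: 15/52 ≈ 0.28846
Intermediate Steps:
X(f) = 6
C(c) = c/208 (C(c) = c*(1/208) = c/208)
Q(x)*C(X(-29)) = (5 + 5)*((1/208)*6) = 10*(3/104) = 15/52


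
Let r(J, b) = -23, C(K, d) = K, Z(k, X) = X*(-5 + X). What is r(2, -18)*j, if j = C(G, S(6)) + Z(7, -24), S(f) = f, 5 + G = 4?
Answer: -15985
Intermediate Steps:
G = -1 (G = -5 + 4 = -1)
j = 695 (j = -1 - 24*(-5 - 24) = -1 - 24*(-29) = -1 + 696 = 695)
r(2, -18)*j = -23*695 = -15985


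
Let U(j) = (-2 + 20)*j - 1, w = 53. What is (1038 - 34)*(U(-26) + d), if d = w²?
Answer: 2349360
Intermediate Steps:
U(j) = -1 + 18*j (U(j) = 18*j - 1 = -1 + 18*j)
d = 2809 (d = 53² = 2809)
(1038 - 34)*(U(-26) + d) = (1038 - 34)*((-1 + 18*(-26)) + 2809) = 1004*((-1 - 468) + 2809) = 1004*(-469 + 2809) = 1004*2340 = 2349360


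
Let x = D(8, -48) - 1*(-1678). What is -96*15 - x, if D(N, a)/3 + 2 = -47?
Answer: -2971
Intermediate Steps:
D(N, a) = -147 (D(N, a) = -6 + 3*(-47) = -6 - 141 = -147)
x = 1531 (x = -147 - 1*(-1678) = -147 + 1678 = 1531)
-96*15 - x = -96*15 - 1*1531 = -1440 - 1531 = -2971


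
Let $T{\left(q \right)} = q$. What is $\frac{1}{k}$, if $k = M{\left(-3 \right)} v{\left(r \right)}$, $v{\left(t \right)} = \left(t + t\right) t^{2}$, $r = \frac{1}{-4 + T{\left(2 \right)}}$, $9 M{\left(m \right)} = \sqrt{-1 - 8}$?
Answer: $12 i \approx 12.0 i$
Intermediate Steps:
$M{\left(m \right)} = \frac{i}{3}$ ($M{\left(m \right)} = \frac{\sqrt{-1 - 8}}{9} = \frac{\sqrt{-9}}{9} = \frac{3 i}{9} = \frac{i}{3}$)
$r = - \frac{1}{2}$ ($r = \frac{1}{-4 + 2} = \frac{1}{-2} = - \frac{1}{2} \approx -0.5$)
$v{\left(t \right)} = 2 t^{3}$ ($v{\left(t \right)} = 2 t t^{2} = 2 t^{3}$)
$k = - \frac{i}{12}$ ($k = \frac{i}{3} \cdot 2 \left(- \frac{1}{2}\right)^{3} = \frac{i}{3} \cdot 2 \left(- \frac{1}{8}\right) = \frac{i}{3} \left(- \frac{1}{4}\right) = - \frac{i}{12} \approx - 0.083333 i$)
$\frac{1}{k} = \frac{1}{\left(- \frac{1}{12}\right) i} = 12 i$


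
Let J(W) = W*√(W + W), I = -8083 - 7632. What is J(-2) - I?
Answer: 15715 - 4*I ≈ 15715.0 - 4.0*I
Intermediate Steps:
I = -15715
J(W) = √2*W^(3/2) (J(W) = W*√(2*W) = W*(√2*√W) = √2*W^(3/2))
J(-2) - I = √2*(-2)^(3/2) - 1*(-15715) = √2*(-2*I*√2) + 15715 = -4*I + 15715 = 15715 - 4*I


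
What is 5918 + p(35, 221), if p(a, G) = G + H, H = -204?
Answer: 5935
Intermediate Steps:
p(a, G) = -204 + G (p(a, G) = G - 204 = -204 + G)
5918 + p(35, 221) = 5918 + (-204 + 221) = 5918 + 17 = 5935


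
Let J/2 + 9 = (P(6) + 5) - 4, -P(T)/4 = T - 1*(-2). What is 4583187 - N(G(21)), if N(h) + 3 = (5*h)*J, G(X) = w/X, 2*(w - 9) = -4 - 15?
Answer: 96246790/21 ≈ 4.5832e+6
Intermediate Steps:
w = -½ (w = 9 + (-4 - 15)/2 = 9 + (½)*(-19) = 9 - 19/2 = -½ ≈ -0.50000)
P(T) = -8 - 4*T (P(T) = -4*(T - 1*(-2)) = -4*(T + 2) = -4*(2 + T) = -8 - 4*T)
J = -80 (J = -18 + 2*(((-8 - 4*6) + 5) - 4) = -18 + 2*(((-8 - 24) + 5) - 4) = -18 + 2*((-32 + 5) - 4) = -18 + 2*(-27 - 4) = -18 + 2*(-31) = -18 - 62 = -80)
G(X) = -1/(2*X)
N(h) = -3 - 400*h (N(h) = -3 + (5*h)*(-80) = -3 - 400*h)
4583187 - N(G(21)) = 4583187 - (-3 - (-200)/21) = 4583187 - (-3 - 400*(-1/42)) = 4583187 - (-3 + 200/21) = 4583187 - 1*137/21 = 4583187 - 137/21 = 96246790/21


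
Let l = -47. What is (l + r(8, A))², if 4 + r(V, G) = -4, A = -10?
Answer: 3025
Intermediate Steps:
r(V, G) = -8 (r(V, G) = -4 - 4 = -8)
(l + r(8, A))² = (-47 - 8)² = (-55)² = 3025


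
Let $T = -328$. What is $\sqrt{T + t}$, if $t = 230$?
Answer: $7 i \sqrt{2} \approx 9.8995 i$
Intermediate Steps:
$\sqrt{T + t} = \sqrt{-328 + 230} = \sqrt{-98} = 7 i \sqrt{2}$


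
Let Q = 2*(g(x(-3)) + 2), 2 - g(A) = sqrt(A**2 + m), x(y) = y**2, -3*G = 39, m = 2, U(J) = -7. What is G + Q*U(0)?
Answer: -69 + 14*sqrt(83) ≈ 58.546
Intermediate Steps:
G = -13 (G = -1/3*39 = -13)
g(A) = 2 - sqrt(2 + A**2) (g(A) = 2 - sqrt(A**2 + 2) = 2 - sqrt(2 + A**2))
Q = 8 - 2*sqrt(83) (Q = 2*((2 - sqrt(2 + ((-3)**2)**2)) + 2) = 2*((2 - sqrt(2 + 9**2)) + 2) = 2*((2 - sqrt(2 + 81)) + 2) = 2*((2 - sqrt(83)) + 2) = 2*(4 - sqrt(83)) = 8 - 2*sqrt(83) ≈ -10.221)
G + Q*U(0) = -13 + (8 - 2*sqrt(83))*(-7) = -13 + (-56 + 14*sqrt(83)) = -69 + 14*sqrt(83)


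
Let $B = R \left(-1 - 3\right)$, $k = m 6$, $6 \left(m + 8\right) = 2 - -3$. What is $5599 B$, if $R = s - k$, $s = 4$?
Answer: $-1052612$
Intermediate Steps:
$m = - \frac{43}{6}$ ($m = -8 + \frac{2 - -3}{6} = -8 + \frac{2 + 3}{6} = -8 + \frac{1}{6} \cdot 5 = -8 + \frac{5}{6} = - \frac{43}{6} \approx -7.1667$)
$k = -43$ ($k = \left(- \frac{43}{6}\right) 6 = -43$)
$R = 47$ ($R = 4 - -43 = 4 + 43 = 47$)
$B = -188$ ($B = 47 \left(-1 - 3\right) = 47 \left(-4\right) = -188$)
$5599 B = 5599 \left(-188\right) = -1052612$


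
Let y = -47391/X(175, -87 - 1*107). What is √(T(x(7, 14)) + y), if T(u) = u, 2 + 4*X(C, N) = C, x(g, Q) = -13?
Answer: I*√33183649/173 ≈ 33.298*I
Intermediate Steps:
X(C, N) = -½ + C/4
y = -189564/173 (y = -47391/(-½ + (¼)*175) = -47391/(-½ + 175/4) = -47391/173/4 = -47391*4/173 = -189564/173 ≈ -1095.7)
√(T(x(7, 14)) + y) = √(-13 - 189564/173) = √(-191813/173) = I*√33183649/173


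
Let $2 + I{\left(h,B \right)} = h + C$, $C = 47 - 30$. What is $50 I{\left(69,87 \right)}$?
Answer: $4200$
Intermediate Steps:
$C = 17$
$I{\left(h,B \right)} = 15 + h$ ($I{\left(h,B \right)} = -2 + \left(h + 17\right) = -2 + \left(17 + h\right) = 15 + h$)
$50 I{\left(69,87 \right)} = 50 \left(15 + 69\right) = 50 \cdot 84 = 4200$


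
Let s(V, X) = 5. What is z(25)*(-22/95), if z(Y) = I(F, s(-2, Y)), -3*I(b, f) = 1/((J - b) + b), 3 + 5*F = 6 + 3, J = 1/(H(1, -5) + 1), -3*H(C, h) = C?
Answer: 44/855 ≈ 0.051462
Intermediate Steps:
H(C, h) = -C/3
J = 3/2 (J = 1/(-⅓*1 + 1) = 1/(-⅓ + 1) = 1/(⅔) = 3/2 ≈ 1.5000)
F = 6/5 (F = -⅗ + (6 + 3)/5 = -⅗ + (⅕)*9 = -⅗ + 9/5 = 6/5 ≈ 1.2000)
I(b, f) = -2/9 (I(b, f) = -1/(3*((3/2 - b) + b)) = -1/(3*3/2) = -⅓*⅔ = -2/9)
z(Y) = -2/9
z(25)*(-22/95) = -(-44)/(9*95) = -2/9*(-22/95) = 44/855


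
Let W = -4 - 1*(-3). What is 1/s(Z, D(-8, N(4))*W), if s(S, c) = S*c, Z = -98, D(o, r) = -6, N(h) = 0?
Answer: -1/588 ≈ -0.0017007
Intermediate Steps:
W = -1 (W = -4 + 3 = -1)
1/s(Z, D(-8, N(4))*W) = 1/(-(-588)*(-1)) = 1/(-98*6) = 1/(-588) = -1/588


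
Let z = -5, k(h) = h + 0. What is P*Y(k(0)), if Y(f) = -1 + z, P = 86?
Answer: -516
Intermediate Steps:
k(h) = h
Y(f) = -6 (Y(f) = -1 - 5 = -6)
P*Y(k(0)) = 86*(-6) = -516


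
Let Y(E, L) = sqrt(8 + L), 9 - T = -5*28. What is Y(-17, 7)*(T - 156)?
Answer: -7*sqrt(15) ≈ -27.111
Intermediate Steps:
T = 149 (T = 9 - (-5)*28 = 9 - 1*(-140) = 9 + 140 = 149)
Y(-17, 7)*(T - 156) = sqrt(8 + 7)*(149 - 156) = sqrt(15)*(-7) = -7*sqrt(15)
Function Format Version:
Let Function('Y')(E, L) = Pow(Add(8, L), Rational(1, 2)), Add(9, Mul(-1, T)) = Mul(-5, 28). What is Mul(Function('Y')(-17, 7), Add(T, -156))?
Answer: Mul(-7, Pow(15, Rational(1, 2))) ≈ -27.111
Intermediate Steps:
T = 149 (T = Add(9, Mul(-1, Mul(-5, 28))) = Add(9, Mul(-1, -140)) = Add(9, 140) = 149)
Mul(Function('Y')(-17, 7), Add(T, -156)) = Mul(Pow(Add(8, 7), Rational(1, 2)), Add(149, -156)) = Mul(Pow(15, Rational(1, 2)), -7) = Mul(-7, Pow(15, Rational(1, 2)))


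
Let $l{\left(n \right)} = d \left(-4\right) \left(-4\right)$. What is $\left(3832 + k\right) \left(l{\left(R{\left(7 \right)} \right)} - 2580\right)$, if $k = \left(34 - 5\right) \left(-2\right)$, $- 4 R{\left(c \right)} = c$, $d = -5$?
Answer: $-10038840$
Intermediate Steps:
$R{\left(c \right)} = - \frac{c}{4}$
$l{\left(n \right)} = -80$ ($l{\left(n \right)} = \left(-5\right) \left(-4\right) \left(-4\right) = 20 \left(-4\right) = -80$)
$k = -58$ ($k = 29 \left(-2\right) = -58$)
$\left(3832 + k\right) \left(l{\left(R{\left(7 \right)} \right)} - 2580\right) = \left(3832 - 58\right) \left(-80 - 2580\right) = 3774 \left(-2660\right) = -10038840$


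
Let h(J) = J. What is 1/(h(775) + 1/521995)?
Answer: 521995/404546126 ≈ 0.0012903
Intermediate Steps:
1/(h(775) + 1/521995) = 1/(775 + 1/521995) = 1/(404546126/521995) = 521995/404546126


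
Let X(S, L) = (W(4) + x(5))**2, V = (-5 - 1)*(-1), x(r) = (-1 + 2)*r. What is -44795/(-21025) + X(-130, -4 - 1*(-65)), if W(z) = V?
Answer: 517764/4205 ≈ 123.13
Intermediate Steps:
x(r) = r (x(r) = 1*r = r)
V = 6 (V = -6*(-1) = 6)
W(z) = 6
X(S, L) = 121 (X(S, L) = (6 + 5)**2 = 11**2 = 121)
-44795/(-21025) + X(-130, -4 - 1*(-65)) = -44795/(-21025) + 121 = -44795*(-1/21025) + 121 = 8959/4205 + 121 = 517764/4205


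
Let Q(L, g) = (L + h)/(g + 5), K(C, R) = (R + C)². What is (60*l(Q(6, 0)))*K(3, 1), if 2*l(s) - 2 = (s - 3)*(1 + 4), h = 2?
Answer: -2400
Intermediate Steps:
K(C, R) = (C + R)²
Q(L, g) = (2 + L)/(5 + g) (Q(L, g) = (L + 2)/(g + 5) = (2 + L)/(5 + g))
l(s) = -13/2 + 5*s/2 (l(s) = 1 + ((s - 3)*(1 + 4))/2 = 1 + ((-3 + s)*5)/2 = 1 + (-15 + 5*s)/2 = 1 + (-15/2 + 5*s/2) = -13/2 + 5*s/2)
(60*l(Q(6, 0)))*K(3, 1) = (60*(-13/2 + 5*((2 + 6)/(5 + 0))/2))*(3 + 1)² = (60*(-13/2 + 5*(8/5)/2))*4² = (60*(-13/2 + 5*((⅕)*8)/2))*16 = (60*(-13/2 + (5/2)*(8/5)))*16 = (60*(-13/2 + 4))*16 = (60*(-5/2))*16 = -150*16 = -2400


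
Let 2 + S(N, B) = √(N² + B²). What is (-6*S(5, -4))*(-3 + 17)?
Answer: 168 - 84*√41 ≈ -369.86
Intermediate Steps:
S(N, B) = -2 + √(B² + N²) (S(N, B) = -2 + √(N² + B²) = -2 + √(B² + N²))
(-6*S(5, -4))*(-3 + 17) = (-6*(-2 + √((-4)² + 5²)))*(-3 + 17) = -6*(-2 + √(16 + 25))*14 = -6*(-2 + √41)*14 = (12 - 6*√41)*14 = 168 - 84*√41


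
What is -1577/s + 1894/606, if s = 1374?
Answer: 91483/46258 ≈ 1.9777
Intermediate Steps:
-1577/s + 1894/606 = -1577/1374 + 1894/606 = -1577*1/1374 + 1894*(1/606) = -1577/1374 + 947/303 = 91483/46258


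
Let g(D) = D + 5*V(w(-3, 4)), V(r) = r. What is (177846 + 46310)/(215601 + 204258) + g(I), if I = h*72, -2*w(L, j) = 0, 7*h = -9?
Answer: -270499540/2939013 ≈ -92.038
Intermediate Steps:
h = -9/7 (h = (⅐)*(-9) = -9/7 ≈ -1.2857)
w(L, j) = 0 (w(L, j) = -½*0 = 0)
I = -648/7 (I = -9/7*72 = -648/7 ≈ -92.571)
g(D) = D (g(D) = D + 5*0 = D + 0 = D)
(177846 + 46310)/(215601 + 204258) + g(I) = (177846 + 46310)/(215601 + 204258) - 648/7 = 224156/419859 - 648/7 = -270499540/2939013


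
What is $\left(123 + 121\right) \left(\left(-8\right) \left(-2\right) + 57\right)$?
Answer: $17812$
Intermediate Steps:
$\left(123 + 121\right) \left(\left(-8\right) \left(-2\right) + 57\right) = 244 \left(16 + 57\right) = 244 \cdot 73 = 17812$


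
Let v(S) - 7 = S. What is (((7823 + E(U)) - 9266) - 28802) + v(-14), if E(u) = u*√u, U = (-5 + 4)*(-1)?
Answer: -30251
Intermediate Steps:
U = 1 (U = -1*(-1) = 1)
v(S) = 7 + S
E(u) = u^(3/2)
(((7823 + E(U)) - 9266) - 28802) + v(-14) = (((7823 + 1^(3/2)) - 9266) - 28802) + (7 - 14) = (((7823 + 1) - 9266) - 28802) - 7 = ((7824 - 9266) - 28802) - 7 = (-1442 - 28802) - 7 = -30244 - 7 = -30251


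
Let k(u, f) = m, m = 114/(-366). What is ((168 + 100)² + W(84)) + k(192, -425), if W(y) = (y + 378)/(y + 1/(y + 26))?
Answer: 40490185065/563701 ≈ 71829.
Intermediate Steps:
m = -19/61 (m = 114*(-1/366) = -19/61 ≈ -0.31148)
k(u, f) = -19/61
W(y) = (378 + y)/(y + 1/(26 + y))
((168 + 100)² + W(84)) + k(192, -425) = ((168 + 100)² + (9828 + 84² + 404*84)/(1 + 84² + 26*84)) - 19/61 = (268² + (9828 + 7056 + 33936)/(1 + 7056 + 2184)) - 19/61 = (71824 + 50820/9241) - 19/61 = 663776404/9241 - 19/61 = 40490185065/563701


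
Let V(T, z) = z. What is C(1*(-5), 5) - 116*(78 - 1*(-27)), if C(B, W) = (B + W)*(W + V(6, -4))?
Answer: -12180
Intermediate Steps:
C(B, W) = (-4 + W)*(B + W) (C(B, W) = (B + W)*(W - 4) = (B + W)*(-4 + W) = (-4 + W)*(B + W))
C(1*(-5), 5) - 116*(78 - 1*(-27)) = (5² - 4*(-5) - 4*5 + (1*(-5))*5) - 116*(78 - 1*(-27)) = (25 - 4*(-5) - 20 - 5*5) - 116*(78 + 27) = (25 + 20 - 20 - 25) - 116*105 = 0 - 12180 = -12180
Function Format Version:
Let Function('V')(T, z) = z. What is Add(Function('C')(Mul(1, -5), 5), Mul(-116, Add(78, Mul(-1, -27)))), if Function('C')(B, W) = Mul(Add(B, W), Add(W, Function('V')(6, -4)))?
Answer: -12180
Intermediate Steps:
Function('C')(B, W) = Mul(Add(-4, W), Add(B, W)) (Function('C')(B, W) = Mul(Add(B, W), Add(W, -4)) = Mul(Add(B, W), Add(-4, W)) = Mul(Add(-4, W), Add(B, W)))
Add(Function('C')(Mul(1, -5), 5), Mul(-116, Add(78, Mul(-1, -27)))) = Add(Add(Pow(5, 2), Mul(-4, Mul(1, -5)), Mul(-4, 5), Mul(Mul(1, -5), 5)), Mul(-116, Add(78, Mul(-1, -27)))) = Add(Add(25, Mul(-4, -5), -20, Mul(-5, 5)), Mul(-116, Add(78, 27))) = Add(Add(25, 20, -20, -25), Mul(-116, 105)) = Add(0, -12180) = -12180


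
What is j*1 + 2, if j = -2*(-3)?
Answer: 8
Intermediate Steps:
j = 6
j*1 + 2 = 6*1 + 2 = 6 + 2 = 8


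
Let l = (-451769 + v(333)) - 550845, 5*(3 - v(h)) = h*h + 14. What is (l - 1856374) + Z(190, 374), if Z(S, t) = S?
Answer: -14404878/5 ≈ -2.8810e+6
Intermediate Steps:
v(h) = ⅕ - h²/5 (v(h) = 3 - (h*h + 14)/5 = 3 - (h² + 14)/5 = 3 - (14 + h²)/5 = 3 + (-14/5 - h²/5) = ⅕ - h²/5)
l = -5123958/5 (l = (-451769 + (⅕ - ⅕*333²)) - 550845 = (-451769 + (⅕ - ⅕*110889)) - 550845 = (-451769 + (⅕ - 110889/5)) - 550845 = (-451769 - 110888/5) - 550845 = -2369733/5 - 550845 = -5123958/5 ≈ -1.0248e+6)
(l - 1856374) + Z(190, 374) = (-5123958/5 - 1856374) + 190 = -14405828/5 + 190 = -14404878/5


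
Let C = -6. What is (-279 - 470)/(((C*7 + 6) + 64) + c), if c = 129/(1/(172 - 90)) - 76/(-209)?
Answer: -8239/116670 ≈ -0.070618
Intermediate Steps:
c = 116362/11 (c = 129/(1/82) - 76*(-1/209) = 129/(1/82) + 4/11 = 129*82 + 4/11 = 10578 + 4/11 = 116362/11 ≈ 10578.)
(-279 - 470)/(((C*7 + 6) + 64) + c) = (-279 - 470)/(((-6*7 + 6) + 64) + 116362/11) = -749/(((-42 + 6) + 64) + 116362/11) = -749/((-36 + 64) + 116362/11) = -749/(28 + 116362/11) = -749/116670/11 = -749*11/116670 = -8239/116670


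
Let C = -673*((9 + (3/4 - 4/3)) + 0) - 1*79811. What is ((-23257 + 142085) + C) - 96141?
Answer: -753461/12 ≈ -62788.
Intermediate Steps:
C = -1025705/12 (C = -673*((9 + (3*(1/4) - 4*1/3)) + 0) - 79811 = -673*((9 + (3/4 - 4/3)) + 0) - 79811 = -673*((9 - 7/12) + 0) - 79811 = -673*(101/12 + 0) - 79811 = -673*101/12 - 79811 = -67973/12 - 79811 = -1025705/12 ≈ -85475.)
((-23257 + 142085) + C) - 96141 = ((-23257 + 142085) - 1025705/12) - 96141 = (118828 - 1025705/12) - 96141 = 400231/12 - 96141 = -753461/12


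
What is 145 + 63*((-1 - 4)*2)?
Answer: -485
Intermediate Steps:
145 + 63*((-1 - 4)*2) = 145 + 63*(-5*2) = 145 + 63*(-10) = 145 - 630 = -485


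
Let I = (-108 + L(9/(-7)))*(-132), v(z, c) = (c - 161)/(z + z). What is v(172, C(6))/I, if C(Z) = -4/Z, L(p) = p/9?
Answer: -3395/103121568 ≈ -3.2922e-5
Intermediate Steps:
L(p) = p/9 (L(p) = p*(⅑) = p/9)
v(z, c) = (-161 + c)/(2*z) (v(z, c) = (-161 + c)/((2*z)) = (-161 + c)*(1/(2*z)) = (-161 + c)/(2*z))
I = 99924/7 (I = (-108 + (9/(-7))/9)*(-132) = (-108 + (9*(-⅐))/9)*(-132) = (-108 + (⅑)*(-9/7))*(-132) = (-108 - ⅐)*(-132) = -757/7*(-132) = 99924/7 ≈ 14275.)
v(172, C(6))/I = ((½)*(-161 - 4/6)/172)/(99924/7) = ((½)*(1/172)*(-161 - 4*⅙))*(7/99924) = ((½)*(1/172)*(-161 - ⅔))*(7/99924) = ((½)*(1/172)*(-485/3))*(7/99924) = -485/1032*7/99924 = -3395/103121568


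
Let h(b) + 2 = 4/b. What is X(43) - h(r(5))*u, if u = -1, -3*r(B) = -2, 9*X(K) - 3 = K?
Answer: 82/9 ≈ 9.1111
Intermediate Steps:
X(K) = ⅓ + K/9
r(B) = ⅔ (r(B) = -⅓*(-2) = ⅔)
h(b) = -2 + 4/b
X(43) - h(r(5))*u = (⅓ + (⅑)*43) - (-2 + 4/(⅔))*(-1) = (⅓ + 43/9) - (-2 + 4*(3/2))*(-1) = 46/9 - (-2 + 6)*(-1) = 46/9 - 4*(-1) = 46/9 - 1*(-4) = 46/9 + 4 = 82/9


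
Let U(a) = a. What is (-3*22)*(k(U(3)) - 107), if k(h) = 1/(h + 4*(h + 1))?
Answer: 134112/19 ≈ 7058.5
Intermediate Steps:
k(h) = 1/(4 + 5*h) (k(h) = 1/(h + 4*(1 + h)) = 1/(h + (4 + 4*h)) = 1/(4 + 5*h))
(-3*22)*(k(U(3)) - 107) = (-3*22)*(1/(4 + 5*3) - 107) = -66*(1/(4 + 15) - 107) = -66*(1/19 - 107) = -66*(-2032/19) = 134112/19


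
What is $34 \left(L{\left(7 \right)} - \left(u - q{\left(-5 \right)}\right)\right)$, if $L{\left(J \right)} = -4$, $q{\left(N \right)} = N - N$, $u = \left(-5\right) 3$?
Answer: $374$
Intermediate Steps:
$u = -15$
$q{\left(N \right)} = 0$
$34 \left(L{\left(7 \right)} - \left(u - q{\left(-5 \right)}\right)\right) = 34 \left(-4 + \left(0 - -15\right)\right) = 34 \left(-4 + \left(0 + 15\right)\right) = 34 \left(-4 + 15\right) = 34 \cdot 11 = 374$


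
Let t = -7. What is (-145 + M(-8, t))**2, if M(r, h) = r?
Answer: 23409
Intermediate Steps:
(-145 + M(-8, t))**2 = (-145 - 8)**2 = (-153)**2 = 23409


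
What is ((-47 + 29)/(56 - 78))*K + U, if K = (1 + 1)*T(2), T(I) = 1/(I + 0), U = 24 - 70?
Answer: -497/11 ≈ -45.182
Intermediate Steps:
U = -46
T(I) = 1/I
K = 1 (K = (1 + 1)/2 = 2*(½) = 1)
((-47 + 29)/(56 - 78))*K + U = ((-47 + 29)/(56 - 78))*1 - 46 = -18/(-22)*1 - 46 = -18*(-1/22)*1 - 46 = (9/11)*1 - 46 = 9/11 - 46 = -497/11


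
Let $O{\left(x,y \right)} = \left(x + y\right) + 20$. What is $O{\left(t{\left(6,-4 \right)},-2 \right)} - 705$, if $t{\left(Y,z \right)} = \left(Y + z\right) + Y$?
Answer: $-679$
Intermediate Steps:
$t{\left(Y,z \right)} = z + 2 Y$
$O{\left(x,y \right)} = 20 + x + y$
$O{\left(t{\left(6,-4 \right)},-2 \right)} - 705 = \left(20 + \left(-4 + 2 \cdot 6\right) - 2\right) - 705 = \left(20 + \left(-4 + 12\right) - 2\right) - 705 = \left(20 + 8 - 2\right) - 705 = 26 - 705 = -679$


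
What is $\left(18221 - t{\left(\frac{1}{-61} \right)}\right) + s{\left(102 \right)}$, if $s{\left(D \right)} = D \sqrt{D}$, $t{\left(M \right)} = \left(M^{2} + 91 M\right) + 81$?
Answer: $\frac{67504490}{3721} + 102 \sqrt{102} \approx 19172.0$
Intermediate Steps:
$t{\left(M \right)} = 81 + M^{2} + 91 M$
$s{\left(D \right)} = D^{\frac{3}{2}}$
$\left(18221 - t{\left(\frac{1}{-61} \right)}\right) + s{\left(102 \right)} = \left(18221 - \left(81 + \left(\frac{1}{-61}\right)^{2} + \frac{91}{-61}\right)\right) + 102^{\frac{3}{2}} = \left(18221 - \left(81 + \left(- \frac{1}{61}\right)^{2} + 91 \left(- \frac{1}{61}\right)\right)\right) + 102 \sqrt{102} = \left(18221 - \left(81 + \frac{1}{3721} - \frac{91}{61}\right)\right) + 102 \sqrt{102} = \left(18221 - \frac{295851}{3721}\right) + 102 \sqrt{102} = \frac{67504490}{3721} + 102 \sqrt{102}$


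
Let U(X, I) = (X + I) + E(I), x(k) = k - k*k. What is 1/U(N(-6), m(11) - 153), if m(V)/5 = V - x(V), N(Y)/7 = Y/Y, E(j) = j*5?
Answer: 1/2719 ≈ 0.00036778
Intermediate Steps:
E(j) = 5*j
N(Y) = 7 (N(Y) = 7*(Y/Y) = 7*1 = 7)
x(k) = k - k²
m(V) = 5*V - 5*V*(1 - V) (m(V) = 5*(V - V*(1 - V)) = 5*V - 5*V*(1 - V))
U(X, I) = X + 6*I (U(X, I) = (X + I) + 5*I = (I + X) + 5*I = X + 6*I)
1/U(N(-6), m(11) - 153) = 1/(7 + 6*(5*11² - 153)) = 1/(7 + 6*(5*121 - 153)) = 1/(7 + 6*(605 - 153)) = 1/(7 + 6*452) = 1/(7 + 2712) = 1/2719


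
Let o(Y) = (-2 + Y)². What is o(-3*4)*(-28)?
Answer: -5488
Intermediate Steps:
o(-3*4)*(-28) = (-2 - 3*4)²*(-28) = (-2 - 12)²*(-28) = (-14)²*(-28) = 196*(-28) = -5488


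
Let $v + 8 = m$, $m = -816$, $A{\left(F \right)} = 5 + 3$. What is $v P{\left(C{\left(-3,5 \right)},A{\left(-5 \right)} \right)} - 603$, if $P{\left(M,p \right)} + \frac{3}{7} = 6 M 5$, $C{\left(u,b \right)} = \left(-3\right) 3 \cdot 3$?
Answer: $\frac{4670331}{7} \approx 6.6719 \cdot 10^{5}$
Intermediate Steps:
$A{\left(F \right)} = 8$
$C{\left(u,b \right)} = -27$ ($C{\left(u,b \right)} = \left(-9\right) 3 = -27$)
$v = -824$ ($v = -8 - 816 = -824$)
$P{\left(M,p \right)} = - \frac{3}{7} + 30 M$ ($P{\left(M,p \right)} = - \frac{3}{7} + 6 M 5 = - \frac{3}{7} + 30 M$)
$v P{\left(C{\left(-3,5 \right)},A{\left(-5 \right)} \right)} - 603 = - 824 \left(- \frac{3}{7} + 30 \left(-27\right)\right) - 603 = - 824 \left(- \frac{3}{7} - 810\right) - 603 = \left(-824\right) \left(- \frac{5673}{7}\right) - 603 = \frac{4674552}{7} - 603 = \frac{4670331}{7}$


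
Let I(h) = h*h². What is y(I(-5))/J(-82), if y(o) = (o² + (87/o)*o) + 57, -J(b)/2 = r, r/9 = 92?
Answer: -15769/1656 ≈ -9.5223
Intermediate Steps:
r = 828 (r = 9*92 = 828)
J(b) = -1656 (J(b) = -2*828 = -1656)
I(h) = h³
y(o) = 144 + o² (y(o) = (o² + 87) + 57 = (87 + o²) + 57 = 144 + o²)
y(I(-5))/J(-82) = (144 + ((-5)³)²)/(-1656) = (144 + (-125)²)*(-1/1656) = (144 + 15625)*(-1/1656) = 15769*(-1/1656) = -15769/1656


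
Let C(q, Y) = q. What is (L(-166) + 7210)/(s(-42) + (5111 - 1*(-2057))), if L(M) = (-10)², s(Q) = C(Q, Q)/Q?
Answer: 7310/7169 ≈ 1.0197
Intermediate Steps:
s(Q) = 1 (s(Q) = Q/Q = 1)
L(M) = 100
(L(-166) + 7210)/(s(-42) + (5111 - 1*(-2057))) = (100 + 7210)/(1 + (5111 - 1*(-2057))) = 7310/(1 + (5111 + 2057)) = 7310/(1 + 7168) = 7310/7169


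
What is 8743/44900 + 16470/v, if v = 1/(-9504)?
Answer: -7028236503257/44900 ≈ -1.5653e+8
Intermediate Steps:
v = -1/9504 ≈ -0.00010522
8743/44900 + 16470/v = 8743/44900 + 16470/(-1/9504) = 8743*(1/44900) + 16470*(-9504) = 8743/44900 - 156530880 = -7028236503257/44900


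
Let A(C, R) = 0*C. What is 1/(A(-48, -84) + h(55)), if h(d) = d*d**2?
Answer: 1/166375 ≈ 6.0105e-6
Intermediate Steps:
h(d) = d**3
A(C, R) = 0
1/(A(-48, -84) + h(55)) = 1/(0 + 55**3) = 1/(0 + 166375) = 1/166375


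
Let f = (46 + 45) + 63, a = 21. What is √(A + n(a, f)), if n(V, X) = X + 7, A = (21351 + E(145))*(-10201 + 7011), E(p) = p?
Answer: I*√68572079 ≈ 8280.8*I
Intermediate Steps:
A = -68572240 (A = (21351 + 145)*(-10201 + 7011) = 21496*(-3190) = -68572240)
f = 154 (f = 91 + 63 = 154)
n(V, X) = 7 + X
√(A + n(a, f)) = √(-68572240 + (7 + 154)) = √(-68572240 + 161) = √(-68572079) = I*√68572079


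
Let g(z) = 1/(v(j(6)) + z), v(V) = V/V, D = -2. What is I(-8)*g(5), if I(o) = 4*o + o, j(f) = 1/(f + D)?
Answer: -20/3 ≈ -6.6667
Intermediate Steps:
j(f) = 1/(-2 + f) (j(f) = 1/(f - 2) = 1/(-2 + f))
v(V) = 1
g(z) = 1/(1 + z)
I(o) = 5*o
I(-8)*g(5) = (5*(-8))/(1 + 5) = -40/6 = -40*1/6 = -20/3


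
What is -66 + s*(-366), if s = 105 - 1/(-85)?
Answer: -3272526/85 ≈ -38500.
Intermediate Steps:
s = 8926/85 (s = 105 - 1*(-1/85) = 105 + 1/85 = 8926/85 ≈ 105.01)
-66 + s*(-366) = -66 + (8926/85)*(-366) = -66 - 3266916/85 = -3272526/85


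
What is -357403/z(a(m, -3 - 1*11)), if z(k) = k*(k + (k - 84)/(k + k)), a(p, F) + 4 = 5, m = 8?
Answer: 714806/81 ≈ 8824.8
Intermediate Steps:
a(p, F) = 1 (a(p, F) = -4 + 5 = 1)
z(k) = k*(k + (-84 + k)/(2*k)) (z(k) = k*(k + (-84 + k)/((2*k))) = k*(k + (-84 + k)*(1/(2*k))) = k*(k + (-84 + k)/(2*k)))
-357403/z(a(m, -3 - 1*11)) = -357403/(-42 + 1² + (½)*1) = -357403/(-42 + 1 + ½) = -357403/(-81/2) = -357403*(-2/81) = 714806/81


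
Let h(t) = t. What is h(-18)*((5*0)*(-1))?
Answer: 0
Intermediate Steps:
h(-18)*((5*0)*(-1)) = -18*5*0*(-1) = -0*(-1) = -18*0 = 0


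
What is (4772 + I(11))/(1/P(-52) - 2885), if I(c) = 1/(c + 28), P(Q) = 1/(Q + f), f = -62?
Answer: -186109/116961 ≈ -1.5912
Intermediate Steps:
P(Q) = 1/(-62 + Q) (P(Q) = 1/(Q - 62) = 1/(-62 + Q))
I(c) = 1/(28 + c)
(4772 + I(11))/(1/P(-52) - 2885) = (4772 + 1/(28 + 11))/(1/(1/(-62 - 52)) - 2885) = (4772 + 1/39)/(1/(1/(-114)) - 2885) = (4772 + 1/39)/(1/(-1/114) - 2885) = 186109/(39*(-114 - 2885)) = (186109/39)/(-2999) = (186109/39)*(-1/2999) = -186109/116961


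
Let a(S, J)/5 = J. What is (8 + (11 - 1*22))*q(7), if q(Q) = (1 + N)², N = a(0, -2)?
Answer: -243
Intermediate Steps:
a(S, J) = 5*J
N = -10 (N = 5*(-2) = -10)
q(Q) = 81 (q(Q) = (1 - 10)² = (-9)² = 81)
(8 + (11 - 1*22))*q(7) = (8 + (11 - 1*22))*81 = (8 + (11 - 22))*81 = (8 - 11)*81 = -3*81 = -243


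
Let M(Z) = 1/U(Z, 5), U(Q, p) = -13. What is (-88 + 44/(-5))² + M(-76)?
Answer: 3045303/325 ≈ 9370.2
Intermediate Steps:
M(Z) = -1/13 (M(Z) = 1/(-13) = -1/13)
(-88 + 44/(-5))² + M(-76) = (-88 + 44/(-5))² - 1/13 = (-88 + 44*(-⅕))² - 1/13 = (-88 - 44/5)² - 1/13 = (-484/5)² - 1/13 = 234256/25 - 1/13 = 3045303/325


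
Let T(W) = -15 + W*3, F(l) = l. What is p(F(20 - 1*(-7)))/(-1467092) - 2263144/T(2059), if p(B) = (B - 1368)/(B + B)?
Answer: -85134366775/231800536 ≈ -367.27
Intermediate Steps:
T(W) = -15 + 3*W
p(B) = (-1368 + B)/(2*B) (p(B) = (-1368 + B)/((2*B)) = (-1368 + B)*(1/(2*B)) = (-1368 + B)/(2*B))
p(F(20 - 1*(-7)))/(-1467092) - 2263144/T(2059) = ((-1368 + (20 - 1*(-7)))/(2*(20 - 1*(-7))))/(-1467092) - 2263144/(-15 + 3*2059) = ((-1368 + (20 + 7))/(2*(20 + 7)))*(-1/1467092) - 2263144/(-15 + 6177) = ((½)*(-1368 + 27)/27)*(-1/1467092) - 2263144/6162 = ((½)*(1/27)*(-1341))*(-1/1467092) - 2263144*1/6162 = -149/6*(-1/1467092) - 87044/237 = 149/8802552 - 87044/237 = -85134366775/231800536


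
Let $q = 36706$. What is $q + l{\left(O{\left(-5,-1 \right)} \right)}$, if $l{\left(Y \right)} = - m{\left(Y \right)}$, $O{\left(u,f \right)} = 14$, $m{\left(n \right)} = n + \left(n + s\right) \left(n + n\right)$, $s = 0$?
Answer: $36300$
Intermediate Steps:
$m{\left(n \right)} = n + 2 n^{2}$ ($m{\left(n \right)} = n + \left(n + 0\right) \left(n + n\right) = n + n 2 n = n + 2 n^{2}$)
$l{\left(Y \right)} = - Y \left(1 + 2 Y\right)$
$q + l{\left(O{\left(-5,-1 \right)} \right)} = 36706 - 14 \left(1 + 2 \cdot 14\right) = 36706 - 14 \left(1 + 28\right) = 36706 - 14 \cdot 29 = 36706 - 406 = 36300$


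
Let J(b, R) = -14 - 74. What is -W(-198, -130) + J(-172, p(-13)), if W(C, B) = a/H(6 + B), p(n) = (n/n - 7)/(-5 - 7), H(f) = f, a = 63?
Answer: -10849/124 ≈ -87.492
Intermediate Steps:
p(n) = 1/2 (p(n) = (1 - 7)/(-12) = -6*(-1/12) = 1/2)
W(C, B) = 63/(6 + B)
J(b, R) = -88
-W(-198, -130) + J(-172, p(-13)) = -63/(6 - 130) - 88 = -63/(-124) - 88 = -63*(-1)/124 - 88 = -1*(-63/124) - 88 = 63/124 - 88 = -10849/124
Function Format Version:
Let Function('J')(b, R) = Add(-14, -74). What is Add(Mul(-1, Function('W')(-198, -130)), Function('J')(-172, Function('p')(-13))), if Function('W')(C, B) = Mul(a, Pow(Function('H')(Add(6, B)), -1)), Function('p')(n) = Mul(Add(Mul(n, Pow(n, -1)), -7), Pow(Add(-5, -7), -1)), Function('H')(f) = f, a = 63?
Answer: Rational(-10849, 124) ≈ -87.492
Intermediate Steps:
Function('p')(n) = Rational(1, 2) (Function('p')(n) = Mul(Add(1, -7), Pow(-12, -1)) = Mul(-6, Rational(-1, 12)) = Rational(1, 2))
Function('W')(C, B) = Mul(63, Pow(Add(6, B), -1))
Function('J')(b, R) = -88
Add(Mul(-1, Function('W')(-198, -130)), Function('J')(-172, Function('p')(-13))) = Add(Mul(-1, Mul(63, Pow(Add(6, -130), -1))), -88) = Add(Mul(-1, Mul(63, Pow(-124, -1))), -88) = Add(Mul(-1, Mul(63, Rational(-1, 124))), -88) = Add(Mul(-1, Rational(-63, 124)), -88) = Add(Rational(63, 124), -88) = Rational(-10849, 124)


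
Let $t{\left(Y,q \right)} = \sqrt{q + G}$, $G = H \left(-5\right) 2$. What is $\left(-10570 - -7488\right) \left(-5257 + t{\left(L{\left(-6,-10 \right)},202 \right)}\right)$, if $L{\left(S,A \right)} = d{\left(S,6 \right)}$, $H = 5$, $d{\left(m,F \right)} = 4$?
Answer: $16202074 - 6164 \sqrt{38} \approx 1.6164 \cdot 10^{7}$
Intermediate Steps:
$L{\left(S,A \right)} = 4$
$G = -50$ ($G = 5 \left(-5\right) 2 = \left(-25\right) 2 = -50$)
$t{\left(Y,q \right)} = \sqrt{-50 + q}$ ($t{\left(Y,q \right)} = \sqrt{q - 50} = \sqrt{-50 + q}$)
$\left(-10570 - -7488\right) \left(-5257 + t{\left(L{\left(-6,-10 \right)},202 \right)}\right) = \left(-10570 - -7488\right) \left(-5257 + \sqrt{-50 + 202}\right) = \left(-10570 + 7488\right) \left(-5257 + \sqrt{152}\right) = - 3082 \left(-5257 + 2 \sqrt{38}\right) = 16202074 - 6164 \sqrt{38}$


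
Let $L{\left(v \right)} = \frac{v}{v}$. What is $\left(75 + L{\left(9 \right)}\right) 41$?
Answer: $3116$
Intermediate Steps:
$L{\left(v \right)} = 1$
$\left(75 + L{\left(9 \right)}\right) 41 = \left(75 + 1\right) 41 = 76 \cdot 41 = 3116$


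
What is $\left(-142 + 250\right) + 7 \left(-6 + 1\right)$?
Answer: $73$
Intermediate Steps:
$\left(-142 + 250\right) + 7 \left(-6 + 1\right) = 108 + 7 \left(-5\right) = 108 - 35 = 73$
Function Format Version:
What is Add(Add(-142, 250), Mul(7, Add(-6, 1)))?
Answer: 73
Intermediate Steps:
Add(Add(-142, 250), Mul(7, Add(-6, 1))) = Add(108, Mul(7, -5)) = Add(108, -35) = 73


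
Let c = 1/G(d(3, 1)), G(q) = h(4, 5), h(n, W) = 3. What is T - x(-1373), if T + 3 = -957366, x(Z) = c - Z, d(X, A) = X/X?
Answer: -2876227/3 ≈ -9.5874e+5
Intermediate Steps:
d(X, A) = 1
G(q) = 3
c = ⅓ (c = 1/3 = ⅓ ≈ 0.33333)
x(Z) = ⅓ - Z
T = -957369 (T = -3 - 957366 = -957369)
T - x(-1373) = -957369 - (⅓ - 1*(-1373)) = -957369 - (⅓ + 1373) = -957369 - 1*4120/3 = -957369 - 4120/3 = -2876227/3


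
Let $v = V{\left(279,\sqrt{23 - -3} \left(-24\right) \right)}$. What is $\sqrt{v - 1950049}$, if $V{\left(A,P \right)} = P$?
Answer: $\sqrt{-1950049 - 24 \sqrt{26}} \approx 1396.5 i$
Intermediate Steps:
$v = - 24 \sqrt{26}$ ($v = \sqrt{23 - -3} \left(-24\right) = \sqrt{23 + 3} \left(-24\right) = \sqrt{26} \left(-24\right) = - 24 \sqrt{26} \approx -122.38$)
$\sqrt{v - 1950049} = \sqrt{- 24 \sqrt{26} - 1950049} = \sqrt{-1950049 - 24 \sqrt{26}}$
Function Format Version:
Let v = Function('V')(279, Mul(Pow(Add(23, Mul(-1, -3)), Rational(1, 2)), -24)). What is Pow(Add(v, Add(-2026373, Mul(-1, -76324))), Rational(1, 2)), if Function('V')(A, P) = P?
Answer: Pow(Add(-1950049, Mul(-24, Pow(26, Rational(1, 2)))), Rational(1, 2)) ≈ Mul(1396.5, I)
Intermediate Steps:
v = Mul(-24, Pow(26, Rational(1, 2))) (v = Mul(Pow(Add(23, Mul(-1, -3)), Rational(1, 2)), -24) = Mul(Pow(Add(23, 3), Rational(1, 2)), -24) = Mul(Pow(26, Rational(1, 2)), -24) = Mul(-24, Pow(26, Rational(1, 2))) ≈ -122.38)
Pow(Add(v, Add(-2026373, Mul(-1, -76324))), Rational(1, 2)) = Pow(Add(Mul(-24, Pow(26, Rational(1, 2))), Add(-2026373, Mul(-1, -76324))), Rational(1, 2)) = Pow(Add(Mul(-24, Pow(26, Rational(1, 2))), Add(-2026373, 76324)), Rational(1, 2)) = Pow(Add(Mul(-24, Pow(26, Rational(1, 2))), -1950049), Rational(1, 2)) = Pow(Add(-1950049, Mul(-24, Pow(26, Rational(1, 2)))), Rational(1, 2))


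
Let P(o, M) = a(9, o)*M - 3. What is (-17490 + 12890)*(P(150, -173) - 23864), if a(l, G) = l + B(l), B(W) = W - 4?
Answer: 120929400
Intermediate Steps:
B(W) = -4 + W
a(l, G) = -4 + 2*l (a(l, G) = l + (-4 + l) = -4 + 2*l)
P(o, M) = -3 + 14*M (P(o, M) = (-4 + 2*9)*M - 3 = (-4 + 18)*M - 3 = 14*M - 3 = -3 + 14*M)
(-17490 + 12890)*(P(150, -173) - 23864) = (-17490 + 12890)*((-3 + 14*(-173)) - 23864) = -4600*((-3 - 2422) - 23864) = -4600*(-2425 - 23864) = -4600*(-26289) = 120929400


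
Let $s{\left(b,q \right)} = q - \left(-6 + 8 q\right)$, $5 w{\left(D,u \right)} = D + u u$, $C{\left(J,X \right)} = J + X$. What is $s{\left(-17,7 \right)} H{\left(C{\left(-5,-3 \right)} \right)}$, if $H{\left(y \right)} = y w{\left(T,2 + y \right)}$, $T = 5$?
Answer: $\frac{14104}{5} \approx 2820.8$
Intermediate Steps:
$w{\left(D,u \right)} = \frac{D}{5} + \frac{u^{2}}{5}$ ($w{\left(D,u \right)} = \frac{D + u u}{5} = \frac{D + u^{2}}{5} = \frac{D}{5} + \frac{u^{2}}{5}$)
$H{\left(y \right)} = y \left(1 + \frac{\left(2 + y\right)^{2}}{5}\right)$ ($H{\left(y \right)} = y \left(\frac{1}{5} \cdot 5 + \frac{\left(2 + y\right)^{2}}{5}\right) = y \left(1 + \frac{\left(2 + y\right)^{2}}{5}\right)$)
$s{\left(b,q \right)} = 6 - 7 q$ ($s{\left(b,q \right)} = q - \left(-6 + 8 q\right) = 6 - 7 q$)
$s{\left(-17,7 \right)} H{\left(C{\left(-5,-3 \right)} \right)} = \left(6 - 49\right) \frac{\left(-5 - 3\right) \left(5 + \left(2 - 8\right)^{2}\right)}{5} = \left(6 - 49\right) \frac{1}{5} \left(-8\right) \left(5 + \left(2 - 8\right)^{2}\right) = - 43 \cdot \frac{1}{5} \left(-8\right) \left(5 + \left(-6\right)^{2}\right) = - 43 \cdot \frac{1}{5} \left(-8\right) \left(5 + 36\right) = - 43 \cdot \frac{1}{5} \left(-8\right) 41 = \left(-43\right) \left(- \frac{328}{5}\right) = \frac{14104}{5}$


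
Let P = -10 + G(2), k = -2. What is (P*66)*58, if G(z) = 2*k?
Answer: -53592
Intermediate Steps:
G(z) = -4 (G(z) = 2*(-2) = -4)
P = -14 (P = -10 - 4 = -14)
(P*66)*58 = -14*66*58 = -924*58 = -53592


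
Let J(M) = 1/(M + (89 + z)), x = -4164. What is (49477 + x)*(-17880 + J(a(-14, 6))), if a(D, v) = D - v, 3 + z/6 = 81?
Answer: -435075442967/537 ≈ -8.1020e+8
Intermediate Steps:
z = 468 (z = -18 + 6*81 = -18 + 486 = 468)
J(M) = 1/(557 + M) (J(M) = 1/(M + (89 + 468)) = 1/(M + 557) = 1/(557 + M))
(49477 + x)*(-17880 + J(a(-14, 6))) = (49477 - 4164)*(-17880 + 1/(557 + (-14 - 1*6))) = 45313*(-17880 + 1/(557 + (-14 - 6))) = 45313*(-17880 + 1/(557 - 20)) = 45313*(-17880 + 1/537) = 45313*(-9601559/537) = -435075442967/537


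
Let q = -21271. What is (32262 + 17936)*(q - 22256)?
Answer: -2184968346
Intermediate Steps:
(32262 + 17936)*(q - 22256) = (32262 + 17936)*(-21271 - 22256) = 50198*(-43527) = -2184968346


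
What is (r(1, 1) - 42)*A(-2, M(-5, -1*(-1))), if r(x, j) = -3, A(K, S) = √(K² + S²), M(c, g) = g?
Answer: -45*√5 ≈ -100.62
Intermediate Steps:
(r(1, 1) - 42)*A(-2, M(-5, -1*(-1))) = (-3 - 42)*√((-2)² + (-1*(-1))²) = -45*√(4 + 1²) = -45*√(4 + 1) = -45*√5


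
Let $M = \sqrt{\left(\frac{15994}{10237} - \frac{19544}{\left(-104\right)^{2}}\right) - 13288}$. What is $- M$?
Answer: $- \frac{i \sqrt{3765474465487910}}{532324} \approx - 115.27 i$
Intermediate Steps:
$M = \frac{i \sqrt{3765474465487910}}{532324}$ ($M = \sqrt{\left(15994 \cdot \frac{1}{10237} - \frac{19544}{10816}\right) - 13288} = \sqrt{\left(\frac{15994}{10237} - \frac{2443}{1352}\right) - 13288} = \sqrt{- \frac{3385103}{13840424} - 13288} = \sqrt{- \frac{183914939215}{13840424}} = \frac{i \sqrt{3765474465487910}}{532324} \approx 115.27 i$)
$- M = - \frac{i \sqrt{3765474465487910}}{532324}$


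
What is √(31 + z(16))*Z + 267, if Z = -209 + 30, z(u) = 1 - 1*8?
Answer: 267 - 358*√6 ≈ -609.92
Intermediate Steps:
z(u) = -7 (z(u) = 1 - 8 = -7)
Z = -179
√(31 + z(16))*Z + 267 = √(31 - 7)*(-179) + 267 = √24*(-179) + 267 = (2*√6)*(-179) + 267 = -358*√6 + 267 = 267 - 358*√6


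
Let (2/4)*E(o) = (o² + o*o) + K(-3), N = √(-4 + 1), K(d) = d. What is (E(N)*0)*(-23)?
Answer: 0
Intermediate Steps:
N = I*√3 (N = √(-3) = I*√3 ≈ 1.732*I)
E(o) = -6 + 4*o² (E(o) = 2*((o² + o*o) - 3) = 2*((o² + o²) - 3) = 2*(2*o² - 3) = 2*(-3 + 2*o²) = -6 + 4*o²)
(E(N)*0)*(-23) = ((-6 + 4*(I*√3)²)*0)*(-23) = ((-6 + 4*(-3))*0)*(-23) = ((-6 - 12)*0)*(-23) = -18*0*(-23) = 0*(-23) = 0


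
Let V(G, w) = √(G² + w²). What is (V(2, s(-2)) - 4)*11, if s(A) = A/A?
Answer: -44 + 11*√5 ≈ -19.403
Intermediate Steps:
s(A) = 1
(V(2, s(-2)) - 4)*11 = (√(2² + 1²) - 4)*11 = (√(4 + 1) - 4)*11 = (√5 - 4)*11 = (-4 + √5)*11 = -44 + 11*√5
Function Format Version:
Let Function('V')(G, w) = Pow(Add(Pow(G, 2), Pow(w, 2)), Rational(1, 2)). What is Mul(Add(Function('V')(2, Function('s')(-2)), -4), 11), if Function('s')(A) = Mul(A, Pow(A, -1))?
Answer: Add(-44, Mul(11, Pow(5, Rational(1, 2)))) ≈ -19.403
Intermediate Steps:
Function('s')(A) = 1
Mul(Add(Function('V')(2, Function('s')(-2)), -4), 11) = Mul(Add(Pow(Add(Pow(2, 2), Pow(1, 2)), Rational(1, 2)), -4), 11) = Mul(Add(Pow(Add(4, 1), Rational(1, 2)), -4), 11) = Mul(Add(Pow(5, Rational(1, 2)), -4), 11) = Mul(Add(-4, Pow(5, Rational(1, 2))), 11) = Add(-44, Mul(11, Pow(5, Rational(1, 2))))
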